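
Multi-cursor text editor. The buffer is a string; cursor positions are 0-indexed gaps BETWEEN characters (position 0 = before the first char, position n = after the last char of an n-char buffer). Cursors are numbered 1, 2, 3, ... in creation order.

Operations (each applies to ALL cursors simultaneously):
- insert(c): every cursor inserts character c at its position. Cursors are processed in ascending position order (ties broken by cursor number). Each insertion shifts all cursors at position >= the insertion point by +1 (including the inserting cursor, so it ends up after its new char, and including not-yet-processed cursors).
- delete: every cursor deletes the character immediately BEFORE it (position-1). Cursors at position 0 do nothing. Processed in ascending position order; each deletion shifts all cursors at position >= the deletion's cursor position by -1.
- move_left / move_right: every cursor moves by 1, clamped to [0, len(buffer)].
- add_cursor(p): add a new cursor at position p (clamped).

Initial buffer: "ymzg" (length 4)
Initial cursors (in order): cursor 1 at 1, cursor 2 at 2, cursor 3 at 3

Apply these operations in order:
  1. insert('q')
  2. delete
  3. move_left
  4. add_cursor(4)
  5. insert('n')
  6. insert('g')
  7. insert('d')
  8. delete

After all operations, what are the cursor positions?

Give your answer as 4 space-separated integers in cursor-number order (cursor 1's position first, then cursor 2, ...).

Answer: 2 5 8 12

Derivation:
After op 1 (insert('q')): buffer="yqmqzqg" (len 7), cursors c1@2 c2@4 c3@6, authorship .1.2.3.
After op 2 (delete): buffer="ymzg" (len 4), cursors c1@1 c2@2 c3@3, authorship ....
After op 3 (move_left): buffer="ymzg" (len 4), cursors c1@0 c2@1 c3@2, authorship ....
After op 4 (add_cursor(4)): buffer="ymzg" (len 4), cursors c1@0 c2@1 c3@2 c4@4, authorship ....
After op 5 (insert('n')): buffer="nynmnzgn" (len 8), cursors c1@1 c2@3 c3@5 c4@8, authorship 1.2.3..4
After op 6 (insert('g')): buffer="ngyngmngzgng" (len 12), cursors c1@2 c2@5 c3@8 c4@12, authorship 11.22.33..44
After op 7 (insert('d')): buffer="ngdyngdmngdzgngd" (len 16), cursors c1@3 c2@7 c3@11 c4@16, authorship 111.222.333..444
After op 8 (delete): buffer="ngyngmngzgng" (len 12), cursors c1@2 c2@5 c3@8 c4@12, authorship 11.22.33..44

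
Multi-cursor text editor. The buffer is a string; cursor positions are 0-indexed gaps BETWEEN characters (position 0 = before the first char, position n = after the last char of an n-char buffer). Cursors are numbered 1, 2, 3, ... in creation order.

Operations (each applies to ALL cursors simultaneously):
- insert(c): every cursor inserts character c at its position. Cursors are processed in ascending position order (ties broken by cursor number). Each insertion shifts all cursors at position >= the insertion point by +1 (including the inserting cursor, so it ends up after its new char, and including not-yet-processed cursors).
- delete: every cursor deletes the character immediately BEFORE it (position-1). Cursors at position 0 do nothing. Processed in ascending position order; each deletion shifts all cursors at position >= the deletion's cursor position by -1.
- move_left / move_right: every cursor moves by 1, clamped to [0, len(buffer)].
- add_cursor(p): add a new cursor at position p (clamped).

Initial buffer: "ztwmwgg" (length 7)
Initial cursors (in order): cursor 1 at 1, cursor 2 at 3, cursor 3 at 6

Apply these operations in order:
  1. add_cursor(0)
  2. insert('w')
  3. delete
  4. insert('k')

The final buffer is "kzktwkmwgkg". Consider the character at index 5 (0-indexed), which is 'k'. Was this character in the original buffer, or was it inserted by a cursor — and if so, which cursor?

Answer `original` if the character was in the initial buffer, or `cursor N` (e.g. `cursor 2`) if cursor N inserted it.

Answer: cursor 2

Derivation:
After op 1 (add_cursor(0)): buffer="ztwmwgg" (len 7), cursors c4@0 c1@1 c2@3 c3@6, authorship .......
After op 2 (insert('w')): buffer="wzwtwwmwgwg" (len 11), cursors c4@1 c1@3 c2@6 c3@10, authorship 4.1..2...3.
After op 3 (delete): buffer="ztwmwgg" (len 7), cursors c4@0 c1@1 c2@3 c3@6, authorship .......
After op 4 (insert('k')): buffer="kzktwkmwgkg" (len 11), cursors c4@1 c1@3 c2@6 c3@10, authorship 4.1..2...3.
Authorship (.=original, N=cursor N): 4 . 1 . . 2 . . . 3 .
Index 5: author = 2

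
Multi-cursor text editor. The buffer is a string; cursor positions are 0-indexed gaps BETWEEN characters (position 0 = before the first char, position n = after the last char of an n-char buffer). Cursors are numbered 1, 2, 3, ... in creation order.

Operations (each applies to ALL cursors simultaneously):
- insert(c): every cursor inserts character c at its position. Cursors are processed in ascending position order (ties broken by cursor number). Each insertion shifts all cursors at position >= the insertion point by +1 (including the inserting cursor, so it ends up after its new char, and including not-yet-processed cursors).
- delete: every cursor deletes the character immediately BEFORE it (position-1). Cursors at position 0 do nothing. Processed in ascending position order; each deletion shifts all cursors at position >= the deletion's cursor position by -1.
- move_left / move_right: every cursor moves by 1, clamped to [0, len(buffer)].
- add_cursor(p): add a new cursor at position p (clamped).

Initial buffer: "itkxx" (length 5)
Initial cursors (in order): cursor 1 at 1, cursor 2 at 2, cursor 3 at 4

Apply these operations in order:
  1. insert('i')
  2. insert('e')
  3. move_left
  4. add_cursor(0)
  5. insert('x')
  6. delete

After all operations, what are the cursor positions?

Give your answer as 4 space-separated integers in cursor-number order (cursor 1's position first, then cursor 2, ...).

After op 1 (insert('i')): buffer="iitikxix" (len 8), cursors c1@2 c2@4 c3@7, authorship .1.2..3.
After op 2 (insert('e')): buffer="iietiekxiex" (len 11), cursors c1@3 c2@6 c3@10, authorship .11.22..33.
After op 3 (move_left): buffer="iietiekxiex" (len 11), cursors c1@2 c2@5 c3@9, authorship .11.22..33.
After op 4 (add_cursor(0)): buffer="iietiekxiex" (len 11), cursors c4@0 c1@2 c2@5 c3@9, authorship .11.22..33.
After op 5 (insert('x')): buffer="xiixetixekxixex" (len 15), cursors c4@1 c1@4 c2@8 c3@13, authorship 4.111.222..333.
After op 6 (delete): buffer="iietiekxiex" (len 11), cursors c4@0 c1@2 c2@5 c3@9, authorship .11.22..33.

Answer: 2 5 9 0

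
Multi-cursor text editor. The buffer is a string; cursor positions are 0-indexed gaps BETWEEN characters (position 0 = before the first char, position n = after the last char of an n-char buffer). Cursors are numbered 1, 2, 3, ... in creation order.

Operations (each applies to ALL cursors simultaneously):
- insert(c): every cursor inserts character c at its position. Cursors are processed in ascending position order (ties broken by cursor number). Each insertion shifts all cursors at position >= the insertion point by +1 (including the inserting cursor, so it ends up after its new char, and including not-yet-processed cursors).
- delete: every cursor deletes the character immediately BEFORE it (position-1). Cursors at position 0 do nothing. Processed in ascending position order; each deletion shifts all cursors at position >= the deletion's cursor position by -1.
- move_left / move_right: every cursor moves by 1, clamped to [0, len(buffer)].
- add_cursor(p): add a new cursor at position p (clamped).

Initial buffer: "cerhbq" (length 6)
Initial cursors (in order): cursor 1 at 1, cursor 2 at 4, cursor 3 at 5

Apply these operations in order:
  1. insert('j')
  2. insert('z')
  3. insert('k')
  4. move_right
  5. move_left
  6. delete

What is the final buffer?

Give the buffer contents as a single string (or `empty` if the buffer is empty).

After op 1 (insert('j')): buffer="cjerhjbjq" (len 9), cursors c1@2 c2@6 c3@8, authorship .1...2.3.
After op 2 (insert('z')): buffer="cjzerhjzbjzq" (len 12), cursors c1@3 c2@8 c3@11, authorship .11...22.33.
After op 3 (insert('k')): buffer="cjzkerhjzkbjzkq" (len 15), cursors c1@4 c2@10 c3@14, authorship .111...222.333.
After op 4 (move_right): buffer="cjzkerhjzkbjzkq" (len 15), cursors c1@5 c2@11 c3@15, authorship .111...222.333.
After op 5 (move_left): buffer="cjzkerhjzkbjzkq" (len 15), cursors c1@4 c2@10 c3@14, authorship .111...222.333.
After op 6 (delete): buffer="cjzerhjzbjzq" (len 12), cursors c1@3 c2@8 c3@11, authorship .11...22.33.

Answer: cjzerhjzbjzq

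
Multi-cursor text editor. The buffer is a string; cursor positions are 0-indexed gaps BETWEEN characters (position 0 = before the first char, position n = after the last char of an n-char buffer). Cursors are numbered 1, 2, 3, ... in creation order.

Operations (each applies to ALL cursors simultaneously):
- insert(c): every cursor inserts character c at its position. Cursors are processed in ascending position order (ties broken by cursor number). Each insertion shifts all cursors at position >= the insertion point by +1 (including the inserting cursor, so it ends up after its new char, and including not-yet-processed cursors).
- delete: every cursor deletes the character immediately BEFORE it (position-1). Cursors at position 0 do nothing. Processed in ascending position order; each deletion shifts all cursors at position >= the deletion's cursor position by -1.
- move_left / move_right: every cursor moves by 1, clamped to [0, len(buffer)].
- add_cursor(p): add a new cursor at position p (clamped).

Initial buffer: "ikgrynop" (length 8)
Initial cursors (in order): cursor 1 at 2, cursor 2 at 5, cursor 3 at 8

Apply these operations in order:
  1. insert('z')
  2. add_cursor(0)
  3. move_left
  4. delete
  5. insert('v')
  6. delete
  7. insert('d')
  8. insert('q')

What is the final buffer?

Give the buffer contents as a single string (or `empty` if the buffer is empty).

After op 1 (insert('z')): buffer="ikzgryznopz" (len 11), cursors c1@3 c2@7 c3@11, authorship ..1...2...3
After op 2 (add_cursor(0)): buffer="ikzgryznopz" (len 11), cursors c4@0 c1@3 c2@7 c3@11, authorship ..1...2...3
After op 3 (move_left): buffer="ikzgryznopz" (len 11), cursors c4@0 c1@2 c2@6 c3@10, authorship ..1...2...3
After op 4 (delete): buffer="izgrznoz" (len 8), cursors c4@0 c1@1 c2@4 c3@7, authorship .1..2..3
After op 5 (insert('v')): buffer="vivzgrvznovz" (len 12), cursors c4@1 c1@3 c2@7 c3@11, authorship 4.11..22..33
After op 6 (delete): buffer="izgrznoz" (len 8), cursors c4@0 c1@1 c2@4 c3@7, authorship .1..2..3
After op 7 (insert('d')): buffer="didzgrdznodz" (len 12), cursors c4@1 c1@3 c2@7 c3@11, authorship 4.11..22..33
After op 8 (insert('q')): buffer="dqidqzgrdqznodqz" (len 16), cursors c4@2 c1@5 c2@10 c3@15, authorship 44.111..222..333

Answer: dqidqzgrdqznodqz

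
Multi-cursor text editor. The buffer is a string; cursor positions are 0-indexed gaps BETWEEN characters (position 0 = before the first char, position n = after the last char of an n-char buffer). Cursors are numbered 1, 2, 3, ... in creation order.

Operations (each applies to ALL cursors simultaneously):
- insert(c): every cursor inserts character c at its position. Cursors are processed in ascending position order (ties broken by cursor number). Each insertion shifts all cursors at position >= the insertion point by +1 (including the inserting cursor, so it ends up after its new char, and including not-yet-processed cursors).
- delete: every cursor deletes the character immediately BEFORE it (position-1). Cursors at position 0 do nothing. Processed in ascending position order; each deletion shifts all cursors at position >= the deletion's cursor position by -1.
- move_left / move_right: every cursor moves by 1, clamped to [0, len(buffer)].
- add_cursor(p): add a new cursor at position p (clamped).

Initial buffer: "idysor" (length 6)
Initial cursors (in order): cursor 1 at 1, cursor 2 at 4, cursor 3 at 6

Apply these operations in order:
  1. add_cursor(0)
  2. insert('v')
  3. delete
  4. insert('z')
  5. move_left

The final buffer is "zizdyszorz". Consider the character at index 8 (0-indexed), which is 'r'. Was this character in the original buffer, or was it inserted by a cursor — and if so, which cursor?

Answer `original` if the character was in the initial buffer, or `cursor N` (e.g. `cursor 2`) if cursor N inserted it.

After op 1 (add_cursor(0)): buffer="idysor" (len 6), cursors c4@0 c1@1 c2@4 c3@6, authorship ......
After op 2 (insert('v')): buffer="vivdysvorv" (len 10), cursors c4@1 c1@3 c2@7 c3@10, authorship 4.1...2..3
After op 3 (delete): buffer="idysor" (len 6), cursors c4@0 c1@1 c2@4 c3@6, authorship ......
After op 4 (insert('z')): buffer="zizdyszorz" (len 10), cursors c4@1 c1@3 c2@7 c3@10, authorship 4.1...2..3
After op 5 (move_left): buffer="zizdyszorz" (len 10), cursors c4@0 c1@2 c2@6 c3@9, authorship 4.1...2..3
Authorship (.=original, N=cursor N): 4 . 1 . . . 2 . . 3
Index 8: author = original

Answer: original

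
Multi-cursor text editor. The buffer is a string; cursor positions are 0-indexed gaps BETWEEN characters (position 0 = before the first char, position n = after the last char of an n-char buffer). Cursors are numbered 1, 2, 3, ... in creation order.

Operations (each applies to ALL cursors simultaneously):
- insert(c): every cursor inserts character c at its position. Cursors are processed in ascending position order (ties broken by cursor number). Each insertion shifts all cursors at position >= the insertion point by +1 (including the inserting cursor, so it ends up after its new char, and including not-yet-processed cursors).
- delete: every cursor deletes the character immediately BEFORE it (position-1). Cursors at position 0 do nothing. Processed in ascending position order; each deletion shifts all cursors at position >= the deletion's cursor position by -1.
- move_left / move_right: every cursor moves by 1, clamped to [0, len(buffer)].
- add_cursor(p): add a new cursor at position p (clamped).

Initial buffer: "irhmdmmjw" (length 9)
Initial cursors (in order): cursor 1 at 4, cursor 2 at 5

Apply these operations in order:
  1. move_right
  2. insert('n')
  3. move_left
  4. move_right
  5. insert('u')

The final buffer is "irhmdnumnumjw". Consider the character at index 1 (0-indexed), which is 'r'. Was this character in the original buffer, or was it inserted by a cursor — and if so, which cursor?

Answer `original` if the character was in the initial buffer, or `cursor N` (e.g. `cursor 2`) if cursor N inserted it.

Answer: original

Derivation:
After op 1 (move_right): buffer="irhmdmmjw" (len 9), cursors c1@5 c2@6, authorship .........
After op 2 (insert('n')): buffer="irhmdnmnmjw" (len 11), cursors c1@6 c2@8, authorship .....1.2...
After op 3 (move_left): buffer="irhmdnmnmjw" (len 11), cursors c1@5 c2@7, authorship .....1.2...
After op 4 (move_right): buffer="irhmdnmnmjw" (len 11), cursors c1@6 c2@8, authorship .....1.2...
After op 5 (insert('u')): buffer="irhmdnumnumjw" (len 13), cursors c1@7 c2@10, authorship .....11.22...
Authorship (.=original, N=cursor N): . . . . . 1 1 . 2 2 . . .
Index 1: author = original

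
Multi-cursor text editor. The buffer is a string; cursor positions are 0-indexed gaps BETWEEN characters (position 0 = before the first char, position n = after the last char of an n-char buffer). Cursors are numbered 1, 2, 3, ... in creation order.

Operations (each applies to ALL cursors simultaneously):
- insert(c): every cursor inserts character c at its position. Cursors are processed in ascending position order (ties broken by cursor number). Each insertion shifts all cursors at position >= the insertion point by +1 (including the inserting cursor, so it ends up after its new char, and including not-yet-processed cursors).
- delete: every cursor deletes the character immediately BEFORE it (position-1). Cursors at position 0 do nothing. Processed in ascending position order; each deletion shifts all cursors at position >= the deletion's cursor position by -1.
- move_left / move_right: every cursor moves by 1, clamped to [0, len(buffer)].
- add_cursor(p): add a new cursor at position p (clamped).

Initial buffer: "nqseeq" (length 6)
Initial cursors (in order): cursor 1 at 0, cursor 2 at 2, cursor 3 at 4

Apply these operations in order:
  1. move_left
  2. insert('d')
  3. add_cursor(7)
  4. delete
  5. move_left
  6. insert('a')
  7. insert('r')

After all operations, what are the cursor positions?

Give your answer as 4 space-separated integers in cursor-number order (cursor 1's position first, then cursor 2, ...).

Answer: 4 4 10 10

Derivation:
After op 1 (move_left): buffer="nqseeq" (len 6), cursors c1@0 c2@1 c3@3, authorship ......
After op 2 (insert('d')): buffer="dndqsdeeq" (len 9), cursors c1@1 c2@3 c3@6, authorship 1.2..3...
After op 3 (add_cursor(7)): buffer="dndqsdeeq" (len 9), cursors c1@1 c2@3 c3@6 c4@7, authorship 1.2..3...
After op 4 (delete): buffer="nqseq" (len 5), cursors c1@0 c2@1 c3@3 c4@3, authorship .....
After op 5 (move_left): buffer="nqseq" (len 5), cursors c1@0 c2@0 c3@2 c4@2, authorship .....
After op 6 (insert('a')): buffer="aanqaaseq" (len 9), cursors c1@2 c2@2 c3@6 c4@6, authorship 12..34...
After op 7 (insert('r')): buffer="aarrnqaarrseq" (len 13), cursors c1@4 c2@4 c3@10 c4@10, authorship 1212..3434...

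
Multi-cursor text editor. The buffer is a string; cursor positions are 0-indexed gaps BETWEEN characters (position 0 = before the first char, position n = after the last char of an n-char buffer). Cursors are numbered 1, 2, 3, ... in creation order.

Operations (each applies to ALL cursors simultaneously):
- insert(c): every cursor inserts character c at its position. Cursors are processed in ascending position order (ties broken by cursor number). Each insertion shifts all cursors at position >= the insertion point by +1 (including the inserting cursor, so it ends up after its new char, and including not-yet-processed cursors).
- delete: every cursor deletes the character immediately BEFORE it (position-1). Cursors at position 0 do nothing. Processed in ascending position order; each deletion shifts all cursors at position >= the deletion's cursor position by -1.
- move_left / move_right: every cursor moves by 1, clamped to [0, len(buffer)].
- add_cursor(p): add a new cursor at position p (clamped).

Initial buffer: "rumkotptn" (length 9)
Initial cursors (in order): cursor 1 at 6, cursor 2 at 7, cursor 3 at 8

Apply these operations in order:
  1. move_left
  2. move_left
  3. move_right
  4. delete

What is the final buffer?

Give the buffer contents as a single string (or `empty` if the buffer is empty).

Answer: rumktn

Derivation:
After op 1 (move_left): buffer="rumkotptn" (len 9), cursors c1@5 c2@6 c3@7, authorship .........
After op 2 (move_left): buffer="rumkotptn" (len 9), cursors c1@4 c2@5 c3@6, authorship .........
After op 3 (move_right): buffer="rumkotptn" (len 9), cursors c1@5 c2@6 c3@7, authorship .........
After op 4 (delete): buffer="rumktn" (len 6), cursors c1@4 c2@4 c3@4, authorship ......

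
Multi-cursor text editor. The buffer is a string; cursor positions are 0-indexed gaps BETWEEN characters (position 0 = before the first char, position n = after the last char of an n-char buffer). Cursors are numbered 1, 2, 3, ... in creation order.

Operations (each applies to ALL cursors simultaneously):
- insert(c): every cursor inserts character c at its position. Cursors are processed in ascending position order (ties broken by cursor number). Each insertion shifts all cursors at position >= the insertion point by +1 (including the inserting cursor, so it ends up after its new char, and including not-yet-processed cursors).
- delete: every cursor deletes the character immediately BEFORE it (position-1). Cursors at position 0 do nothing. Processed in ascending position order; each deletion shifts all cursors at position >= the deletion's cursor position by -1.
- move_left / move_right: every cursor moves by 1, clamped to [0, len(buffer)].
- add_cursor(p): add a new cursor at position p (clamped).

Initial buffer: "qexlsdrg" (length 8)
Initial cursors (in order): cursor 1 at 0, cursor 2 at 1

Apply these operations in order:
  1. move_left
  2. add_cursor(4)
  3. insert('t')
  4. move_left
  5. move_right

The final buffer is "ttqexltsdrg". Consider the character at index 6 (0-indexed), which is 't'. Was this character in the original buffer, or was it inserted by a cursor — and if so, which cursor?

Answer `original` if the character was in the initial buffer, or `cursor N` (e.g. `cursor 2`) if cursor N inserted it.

After op 1 (move_left): buffer="qexlsdrg" (len 8), cursors c1@0 c2@0, authorship ........
After op 2 (add_cursor(4)): buffer="qexlsdrg" (len 8), cursors c1@0 c2@0 c3@4, authorship ........
After op 3 (insert('t')): buffer="ttqexltsdrg" (len 11), cursors c1@2 c2@2 c3@7, authorship 12....3....
After op 4 (move_left): buffer="ttqexltsdrg" (len 11), cursors c1@1 c2@1 c3@6, authorship 12....3....
After op 5 (move_right): buffer="ttqexltsdrg" (len 11), cursors c1@2 c2@2 c3@7, authorship 12....3....
Authorship (.=original, N=cursor N): 1 2 . . . . 3 . . . .
Index 6: author = 3

Answer: cursor 3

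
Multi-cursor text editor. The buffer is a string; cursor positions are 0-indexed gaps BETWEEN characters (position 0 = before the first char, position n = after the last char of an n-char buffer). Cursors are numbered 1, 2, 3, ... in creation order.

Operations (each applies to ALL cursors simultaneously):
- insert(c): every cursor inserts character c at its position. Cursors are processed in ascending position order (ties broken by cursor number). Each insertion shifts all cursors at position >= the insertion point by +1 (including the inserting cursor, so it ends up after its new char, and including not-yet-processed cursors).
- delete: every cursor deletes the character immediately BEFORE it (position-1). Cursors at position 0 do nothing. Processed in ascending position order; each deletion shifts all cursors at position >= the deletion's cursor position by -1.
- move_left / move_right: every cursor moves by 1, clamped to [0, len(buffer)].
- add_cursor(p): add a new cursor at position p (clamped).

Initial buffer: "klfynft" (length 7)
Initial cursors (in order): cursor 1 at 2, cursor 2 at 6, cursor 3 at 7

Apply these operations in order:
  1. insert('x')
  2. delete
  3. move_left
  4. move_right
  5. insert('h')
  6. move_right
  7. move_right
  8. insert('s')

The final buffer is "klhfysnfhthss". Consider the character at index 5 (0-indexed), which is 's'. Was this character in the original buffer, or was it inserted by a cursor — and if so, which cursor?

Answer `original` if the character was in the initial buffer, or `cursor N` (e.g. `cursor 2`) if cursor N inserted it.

After op 1 (insert('x')): buffer="klxfynfxtx" (len 10), cursors c1@3 c2@8 c3@10, authorship ..1....2.3
After op 2 (delete): buffer="klfynft" (len 7), cursors c1@2 c2@6 c3@7, authorship .......
After op 3 (move_left): buffer="klfynft" (len 7), cursors c1@1 c2@5 c3@6, authorship .......
After op 4 (move_right): buffer="klfynft" (len 7), cursors c1@2 c2@6 c3@7, authorship .......
After op 5 (insert('h')): buffer="klhfynfhth" (len 10), cursors c1@3 c2@8 c3@10, authorship ..1....2.3
After op 6 (move_right): buffer="klhfynfhth" (len 10), cursors c1@4 c2@9 c3@10, authorship ..1....2.3
After op 7 (move_right): buffer="klhfynfhth" (len 10), cursors c1@5 c2@10 c3@10, authorship ..1....2.3
After op 8 (insert('s')): buffer="klhfysnfhthss" (len 13), cursors c1@6 c2@13 c3@13, authorship ..1..1..2.323
Authorship (.=original, N=cursor N): . . 1 . . 1 . . 2 . 3 2 3
Index 5: author = 1

Answer: cursor 1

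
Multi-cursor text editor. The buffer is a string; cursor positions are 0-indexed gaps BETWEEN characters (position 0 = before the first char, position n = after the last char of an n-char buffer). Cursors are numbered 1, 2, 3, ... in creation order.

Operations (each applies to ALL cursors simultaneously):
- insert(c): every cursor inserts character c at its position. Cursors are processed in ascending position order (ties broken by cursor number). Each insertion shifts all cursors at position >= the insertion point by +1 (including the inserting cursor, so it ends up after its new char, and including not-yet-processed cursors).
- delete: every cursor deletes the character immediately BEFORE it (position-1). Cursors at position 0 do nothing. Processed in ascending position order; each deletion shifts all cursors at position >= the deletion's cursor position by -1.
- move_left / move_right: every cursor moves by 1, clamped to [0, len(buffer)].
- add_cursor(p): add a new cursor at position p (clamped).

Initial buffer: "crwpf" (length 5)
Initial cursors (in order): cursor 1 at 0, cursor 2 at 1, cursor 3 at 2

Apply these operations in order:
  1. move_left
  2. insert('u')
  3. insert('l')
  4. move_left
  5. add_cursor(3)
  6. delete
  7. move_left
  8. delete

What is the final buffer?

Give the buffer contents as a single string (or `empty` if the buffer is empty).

Answer: clrwpf

Derivation:
After op 1 (move_left): buffer="crwpf" (len 5), cursors c1@0 c2@0 c3@1, authorship .....
After op 2 (insert('u')): buffer="uucurwpf" (len 8), cursors c1@2 c2@2 c3@4, authorship 12.3....
After op 3 (insert('l')): buffer="uullculrwpf" (len 11), cursors c1@4 c2@4 c3@7, authorship 1212.33....
After op 4 (move_left): buffer="uullculrwpf" (len 11), cursors c1@3 c2@3 c3@6, authorship 1212.33....
After op 5 (add_cursor(3)): buffer="uullculrwpf" (len 11), cursors c1@3 c2@3 c4@3 c3@6, authorship 1212.33....
After op 6 (delete): buffer="lclrwpf" (len 7), cursors c1@0 c2@0 c4@0 c3@2, authorship 2.3....
After op 7 (move_left): buffer="lclrwpf" (len 7), cursors c1@0 c2@0 c4@0 c3@1, authorship 2.3....
After op 8 (delete): buffer="clrwpf" (len 6), cursors c1@0 c2@0 c3@0 c4@0, authorship .3....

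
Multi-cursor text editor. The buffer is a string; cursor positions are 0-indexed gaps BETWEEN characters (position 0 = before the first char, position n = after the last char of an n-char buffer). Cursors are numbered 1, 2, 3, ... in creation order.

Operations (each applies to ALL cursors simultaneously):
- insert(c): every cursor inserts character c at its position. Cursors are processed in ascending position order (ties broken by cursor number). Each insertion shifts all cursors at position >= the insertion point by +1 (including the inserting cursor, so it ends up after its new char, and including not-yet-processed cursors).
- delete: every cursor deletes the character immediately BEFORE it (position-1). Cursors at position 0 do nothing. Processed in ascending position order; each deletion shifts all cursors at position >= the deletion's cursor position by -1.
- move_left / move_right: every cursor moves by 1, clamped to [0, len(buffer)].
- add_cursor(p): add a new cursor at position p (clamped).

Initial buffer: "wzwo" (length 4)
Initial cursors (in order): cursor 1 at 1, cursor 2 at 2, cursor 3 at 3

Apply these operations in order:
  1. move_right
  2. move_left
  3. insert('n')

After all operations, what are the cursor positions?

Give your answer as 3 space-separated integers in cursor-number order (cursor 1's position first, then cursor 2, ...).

After op 1 (move_right): buffer="wzwo" (len 4), cursors c1@2 c2@3 c3@4, authorship ....
After op 2 (move_left): buffer="wzwo" (len 4), cursors c1@1 c2@2 c3@3, authorship ....
After op 3 (insert('n')): buffer="wnznwno" (len 7), cursors c1@2 c2@4 c3@6, authorship .1.2.3.

Answer: 2 4 6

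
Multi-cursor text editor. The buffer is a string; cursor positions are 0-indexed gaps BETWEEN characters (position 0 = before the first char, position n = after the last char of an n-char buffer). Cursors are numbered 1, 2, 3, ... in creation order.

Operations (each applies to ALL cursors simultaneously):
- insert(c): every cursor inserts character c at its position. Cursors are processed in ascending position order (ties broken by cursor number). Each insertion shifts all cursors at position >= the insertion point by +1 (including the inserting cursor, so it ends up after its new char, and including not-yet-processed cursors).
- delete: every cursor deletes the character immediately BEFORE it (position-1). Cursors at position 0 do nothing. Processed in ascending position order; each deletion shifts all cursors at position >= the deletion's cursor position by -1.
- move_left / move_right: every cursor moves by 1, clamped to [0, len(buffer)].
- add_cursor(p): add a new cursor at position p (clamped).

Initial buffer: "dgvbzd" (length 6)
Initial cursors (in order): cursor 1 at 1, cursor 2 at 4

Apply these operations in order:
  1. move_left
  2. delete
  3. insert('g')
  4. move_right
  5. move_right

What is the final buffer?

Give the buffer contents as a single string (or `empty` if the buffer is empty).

After op 1 (move_left): buffer="dgvbzd" (len 6), cursors c1@0 c2@3, authorship ......
After op 2 (delete): buffer="dgbzd" (len 5), cursors c1@0 c2@2, authorship .....
After op 3 (insert('g')): buffer="gdggbzd" (len 7), cursors c1@1 c2@4, authorship 1..2...
After op 4 (move_right): buffer="gdggbzd" (len 7), cursors c1@2 c2@5, authorship 1..2...
After op 5 (move_right): buffer="gdggbzd" (len 7), cursors c1@3 c2@6, authorship 1..2...

Answer: gdggbzd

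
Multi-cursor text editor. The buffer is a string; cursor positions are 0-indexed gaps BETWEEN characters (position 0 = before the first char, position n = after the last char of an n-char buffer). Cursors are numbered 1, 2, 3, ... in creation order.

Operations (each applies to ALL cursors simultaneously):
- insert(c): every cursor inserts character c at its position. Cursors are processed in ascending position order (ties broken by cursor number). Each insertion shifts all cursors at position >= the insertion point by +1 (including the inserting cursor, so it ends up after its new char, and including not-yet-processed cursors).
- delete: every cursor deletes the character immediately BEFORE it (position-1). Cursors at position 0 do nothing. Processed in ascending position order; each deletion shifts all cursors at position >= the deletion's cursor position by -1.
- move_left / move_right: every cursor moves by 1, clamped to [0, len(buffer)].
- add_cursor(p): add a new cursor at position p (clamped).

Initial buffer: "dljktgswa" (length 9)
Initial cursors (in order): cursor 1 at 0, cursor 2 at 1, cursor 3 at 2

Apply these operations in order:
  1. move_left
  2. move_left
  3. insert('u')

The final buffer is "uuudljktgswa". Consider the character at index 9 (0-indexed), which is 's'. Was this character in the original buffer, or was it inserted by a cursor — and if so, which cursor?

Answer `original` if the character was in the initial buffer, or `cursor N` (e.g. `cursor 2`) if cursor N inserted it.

Answer: original

Derivation:
After op 1 (move_left): buffer="dljktgswa" (len 9), cursors c1@0 c2@0 c3@1, authorship .........
After op 2 (move_left): buffer="dljktgswa" (len 9), cursors c1@0 c2@0 c3@0, authorship .........
After op 3 (insert('u')): buffer="uuudljktgswa" (len 12), cursors c1@3 c2@3 c3@3, authorship 123.........
Authorship (.=original, N=cursor N): 1 2 3 . . . . . . . . .
Index 9: author = original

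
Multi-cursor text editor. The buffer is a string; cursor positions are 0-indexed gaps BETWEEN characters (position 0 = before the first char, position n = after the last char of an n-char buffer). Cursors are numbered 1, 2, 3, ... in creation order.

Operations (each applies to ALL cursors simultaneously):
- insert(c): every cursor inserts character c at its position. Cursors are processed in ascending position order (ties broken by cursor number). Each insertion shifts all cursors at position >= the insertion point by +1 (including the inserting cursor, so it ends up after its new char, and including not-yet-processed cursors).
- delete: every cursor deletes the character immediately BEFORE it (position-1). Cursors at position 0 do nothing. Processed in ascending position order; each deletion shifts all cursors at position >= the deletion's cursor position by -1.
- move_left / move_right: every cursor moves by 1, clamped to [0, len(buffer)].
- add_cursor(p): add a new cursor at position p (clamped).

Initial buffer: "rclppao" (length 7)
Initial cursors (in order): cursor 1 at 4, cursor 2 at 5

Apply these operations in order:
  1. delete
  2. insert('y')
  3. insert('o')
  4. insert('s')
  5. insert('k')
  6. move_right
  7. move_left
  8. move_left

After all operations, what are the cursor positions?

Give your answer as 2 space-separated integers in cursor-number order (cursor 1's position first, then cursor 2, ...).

Answer: 10 10

Derivation:
After op 1 (delete): buffer="rclao" (len 5), cursors c1@3 c2@3, authorship .....
After op 2 (insert('y')): buffer="rclyyao" (len 7), cursors c1@5 c2@5, authorship ...12..
After op 3 (insert('o')): buffer="rclyyooao" (len 9), cursors c1@7 c2@7, authorship ...1212..
After op 4 (insert('s')): buffer="rclyyoossao" (len 11), cursors c1@9 c2@9, authorship ...121212..
After op 5 (insert('k')): buffer="rclyyoosskkao" (len 13), cursors c1@11 c2@11, authorship ...12121212..
After op 6 (move_right): buffer="rclyyoosskkao" (len 13), cursors c1@12 c2@12, authorship ...12121212..
After op 7 (move_left): buffer="rclyyoosskkao" (len 13), cursors c1@11 c2@11, authorship ...12121212..
After op 8 (move_left): buffer="rclyyoosskkao" (len 13), cursors c1@10 c2@10, authorship ...12121212..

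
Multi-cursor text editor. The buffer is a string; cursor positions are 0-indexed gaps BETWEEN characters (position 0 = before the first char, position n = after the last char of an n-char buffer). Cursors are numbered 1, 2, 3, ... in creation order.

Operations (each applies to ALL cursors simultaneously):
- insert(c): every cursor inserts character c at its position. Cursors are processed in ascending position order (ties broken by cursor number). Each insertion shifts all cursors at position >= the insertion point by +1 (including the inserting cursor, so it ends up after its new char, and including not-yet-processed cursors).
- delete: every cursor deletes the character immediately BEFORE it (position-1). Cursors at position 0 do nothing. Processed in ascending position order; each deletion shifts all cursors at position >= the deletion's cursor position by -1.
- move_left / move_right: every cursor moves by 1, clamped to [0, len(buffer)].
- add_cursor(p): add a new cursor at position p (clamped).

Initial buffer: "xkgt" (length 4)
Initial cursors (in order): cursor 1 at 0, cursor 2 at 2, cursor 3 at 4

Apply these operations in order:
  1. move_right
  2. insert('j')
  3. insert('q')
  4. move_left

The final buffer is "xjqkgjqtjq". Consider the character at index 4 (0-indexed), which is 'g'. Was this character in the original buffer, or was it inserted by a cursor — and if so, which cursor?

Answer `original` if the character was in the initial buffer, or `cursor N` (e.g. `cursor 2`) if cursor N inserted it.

Answer: original

Derivation:
After op 1 (move_right): buffer="xkgt" (len 4), cursors c1@1 c2@3 c3@4, authorship ....
After op 2 (insert('j')): buffer="xjkgjtj" (len 7), cursors c1@2 c2@5 c3@7, authorship .1..2.3
After op 3 (insert('q')): buffer="xjqkgjqtjq" (len 10), cursors c1@3 c2@7 c3@10, authorship .11..22.33
After op 4 (move_left): buffer="xjqkgjqtjq" (len 10), cursors c1@2 c2@6 c3@9, authorship .11..22.33
Authorship (.=original, N=cursor N): . 1 1 . . 2 2 . 3 3
Index 4: author = original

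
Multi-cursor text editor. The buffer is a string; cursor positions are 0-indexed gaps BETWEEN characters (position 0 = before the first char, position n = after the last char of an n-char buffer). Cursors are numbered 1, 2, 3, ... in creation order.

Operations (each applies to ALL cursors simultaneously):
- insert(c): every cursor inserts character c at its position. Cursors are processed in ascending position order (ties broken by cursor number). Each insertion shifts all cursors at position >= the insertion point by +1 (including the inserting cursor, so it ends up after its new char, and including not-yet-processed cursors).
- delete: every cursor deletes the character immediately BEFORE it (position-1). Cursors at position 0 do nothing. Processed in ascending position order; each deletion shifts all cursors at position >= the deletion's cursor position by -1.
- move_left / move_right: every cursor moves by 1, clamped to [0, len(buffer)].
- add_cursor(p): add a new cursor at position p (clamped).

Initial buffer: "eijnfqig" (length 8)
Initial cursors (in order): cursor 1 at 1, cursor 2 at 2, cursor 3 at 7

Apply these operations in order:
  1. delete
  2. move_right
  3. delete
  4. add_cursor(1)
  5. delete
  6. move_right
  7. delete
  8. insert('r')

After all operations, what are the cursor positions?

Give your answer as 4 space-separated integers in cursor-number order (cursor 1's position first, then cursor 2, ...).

After op 1 (delete): buffer="jnfqg" (len 5), cursors c1@0 c2@0 c3@4, authorship .....
After op 2 (move_right): buffer="jnfqg" (len 5), cursors c1@1 c2@1 c3@5, authorship .....
After op 3 (delete): buffer="nfq" (len 3), cursors c1@0 c2@0 c3@3, authorship ...
After op 4 (add_cursor(1)): buffer="nfq" (len 3), cursors c1@0 c2@0 c4@1 c3@3, authorship ...
After op 5 (delete): buffer="f" (len 1), cursors c1@0 c2@0 c4@0 c3@1, authorship .
After op 6 (move_right): buffer="f" (len 1), cursors c1@1 c2@1 c3@1 c4@1, authorship .
After op 7 (delete): buffer="" (len 0), cursors c1@0 c2@0 c3@0 c4@0, authorship 
After op 8 (insert('r')): buffer="rrrr" (len 4), cursors c1@4 c2@4 c3@4 c4@4, authorship 1234

Answer: 4 4 4 4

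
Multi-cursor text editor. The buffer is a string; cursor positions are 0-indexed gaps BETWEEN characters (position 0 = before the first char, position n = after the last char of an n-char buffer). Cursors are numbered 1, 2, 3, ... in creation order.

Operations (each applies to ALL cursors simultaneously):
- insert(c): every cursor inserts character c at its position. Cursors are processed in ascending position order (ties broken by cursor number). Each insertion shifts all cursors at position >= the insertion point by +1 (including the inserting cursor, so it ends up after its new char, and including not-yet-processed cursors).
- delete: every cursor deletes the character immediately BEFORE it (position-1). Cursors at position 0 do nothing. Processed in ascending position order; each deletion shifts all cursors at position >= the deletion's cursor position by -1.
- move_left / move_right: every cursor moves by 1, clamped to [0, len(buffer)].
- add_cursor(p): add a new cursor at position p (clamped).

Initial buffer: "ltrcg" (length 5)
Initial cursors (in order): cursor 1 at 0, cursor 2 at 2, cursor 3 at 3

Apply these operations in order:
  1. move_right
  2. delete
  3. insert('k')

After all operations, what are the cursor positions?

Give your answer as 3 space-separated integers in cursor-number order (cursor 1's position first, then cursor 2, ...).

Answer: 1 4 4

Derivation:
After op 1 (move_right): buffer="ltrcg" (len 5), cursors c1@1 c2@3 c3@4, authorship .....
After op 2 (delete): buffer="tg" (len 2), cursors c1@0 c2@1 c3@1, authorship ..
After op 3 (insert('k')): buffer="ktkkg" (len 5), cursors c1@1 c2@4 c3@4, authorship 1.23.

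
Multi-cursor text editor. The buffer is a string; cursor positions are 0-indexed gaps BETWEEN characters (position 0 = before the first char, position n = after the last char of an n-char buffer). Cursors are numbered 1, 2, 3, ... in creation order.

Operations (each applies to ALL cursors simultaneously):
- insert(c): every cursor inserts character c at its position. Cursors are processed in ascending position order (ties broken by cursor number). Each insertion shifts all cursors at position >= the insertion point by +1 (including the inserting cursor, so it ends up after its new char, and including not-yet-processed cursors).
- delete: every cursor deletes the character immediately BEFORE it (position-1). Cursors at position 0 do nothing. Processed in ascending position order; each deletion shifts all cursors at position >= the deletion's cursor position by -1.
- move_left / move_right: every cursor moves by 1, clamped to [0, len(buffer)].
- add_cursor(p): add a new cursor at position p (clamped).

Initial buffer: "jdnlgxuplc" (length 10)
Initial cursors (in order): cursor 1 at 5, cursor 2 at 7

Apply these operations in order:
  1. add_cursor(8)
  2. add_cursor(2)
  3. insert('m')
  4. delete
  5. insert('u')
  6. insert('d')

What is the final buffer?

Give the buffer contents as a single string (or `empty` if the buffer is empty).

After op 1 (add_cursor(8)): buffer="jdnlgxuplc" (len 10), cursors c1@5 c2@7 c3@8, authorship ..........
After op 2 (add_cursor(2)): buffer="jdnlgxuplc" (len 10), cursors c4@2 c1@5 c2@7 c3@8, authorship ..........
After op 3 (insert('m')): buffer="jdmnlgmxumpmlc" (len 14), cursors c4@3 c1@7 c2@10 c3@12, authorship ..4...1..2.3..
After op 4 (delete): buffer="jdnlgxuplc" (len 10), cursors c4@2 c1@5 c2@7 c3@8, authorship ..........
After op 5 (insert('u')): buffer="jdunlguxuupulc" (len 14), cursors c4@3 c1@7 c2@10 c3@12, authorship ..4...1..2.3..
After op 6 (insert('d')): buffer="jdudnlgudxuudpudlc" (len 18), cursors c4@4 c1@9 c2@13 c3@16, authorship ..44...11..22.33..

Answer: jdudnlgudxuudpudlc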